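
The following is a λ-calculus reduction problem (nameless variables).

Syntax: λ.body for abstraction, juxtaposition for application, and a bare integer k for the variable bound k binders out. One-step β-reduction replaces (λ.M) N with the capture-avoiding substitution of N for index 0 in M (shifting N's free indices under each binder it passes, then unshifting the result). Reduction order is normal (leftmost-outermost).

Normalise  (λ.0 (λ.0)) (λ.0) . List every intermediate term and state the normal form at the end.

Answer: normal form = λ.0  (in 2 steps)

Reduction:
  start: (λ.0 (λ.0)) (λ.0)
  step 1: (λ.0) (λ.0)
  step 2: λ.0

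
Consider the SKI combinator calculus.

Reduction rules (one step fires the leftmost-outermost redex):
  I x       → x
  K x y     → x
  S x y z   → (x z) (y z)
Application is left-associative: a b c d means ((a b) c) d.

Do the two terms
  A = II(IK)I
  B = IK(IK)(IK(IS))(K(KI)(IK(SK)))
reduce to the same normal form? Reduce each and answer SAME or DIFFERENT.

Answer: DIFFERENT — A ⇓ KI, B ⇓ K(KI)

Derivation:
Term A:
  start: II(IK)I
  [1] I(IK)I
  [2] IKI
  [3] KI

Term B:
  start: IK(IK)(IK(IS))(K(KI)(IK(SK)))
  [1] K(IK)(IK(IS))(K(KI)(IK(SK)))
  [2] IK(K(KI)(IK(SK)))
  [3] K(K(KI)(IK(SK)))
  [4] K(KI)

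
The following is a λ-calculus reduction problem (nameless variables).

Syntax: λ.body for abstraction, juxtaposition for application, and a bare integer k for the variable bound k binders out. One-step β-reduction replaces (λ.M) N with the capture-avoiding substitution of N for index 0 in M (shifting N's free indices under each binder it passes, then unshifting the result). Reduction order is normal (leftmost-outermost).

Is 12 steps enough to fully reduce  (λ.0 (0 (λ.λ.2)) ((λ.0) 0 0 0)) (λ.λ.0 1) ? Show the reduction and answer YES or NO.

Answer: YES — reaches normal form λ.0 (λ.λ.λ.λ.0 1) in 11 ≤ 12 steps

Working:
  start: (λ.0 (0 (λ.λ.2)) ((λ.0) 0 0 0)) (λ.λ.0 1)
  [1] (λ.λ.0 1) ((λ.λ.0 1) (λ.λ.λ.λ.0 1)) ((λ.0) (λ.λ.0 1) (λ.λ.0 1) (λ.λ.0 1))
  [2] (λ.0 ((λ.λ.0 1) (λ.λ.λ.λ.0 1))) ((λ.0) (λ.λ.0 1) (λ.λ.0 1) (λ.λ.0 1))
  [3] (λ.0) (λ.λ.0 1) (λ.λ.0 1) (λ.λ.0 1) ((λ.λ.0 1) (λ.λ.λ.λ.0 1))
  [4] (λ.λ.0 1) (λ.λ.0 1) (λ.λ.0 1) ((λ.λ.0 1) (λ.λ.λ.λ.0 1))
  [5] (λ.0 (λ.λ.0 1)) (λ.λ.0 1) ((λ.λ.0 1) (λ.λ.λ.λ.0 1))
  [6] (λ.λ.0 1) (λ.λ.0 1) ((λ.λ.0 1) (λ.λ.λ.λ.0 1))
  [7] (λ.0 (λ.λ.0 1)) ((λ.λ.0 1) (λ.λ.λ.λ.0 1))
  [8] (λ.λ.0 1) (λ.λ.λ.λ.0 1) (λ.λ.0 1)
  [9] (λ.0 (λ.λ.λ.λ.0 1)) (λ.λ.0 1)
  [10] (λ.λ.0 1) (λ.λ.λ.λ.0 1)
  [11] λ.0 (λ.λ.λ.λ.0 1)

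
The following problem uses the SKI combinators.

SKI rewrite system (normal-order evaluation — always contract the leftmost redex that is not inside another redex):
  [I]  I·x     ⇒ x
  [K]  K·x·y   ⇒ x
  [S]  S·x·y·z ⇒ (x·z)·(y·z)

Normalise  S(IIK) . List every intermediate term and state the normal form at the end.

  start: S(IIK)
  →1  S(IK)
  →2  SK

Answer: normal form = SK  (in 2 steps)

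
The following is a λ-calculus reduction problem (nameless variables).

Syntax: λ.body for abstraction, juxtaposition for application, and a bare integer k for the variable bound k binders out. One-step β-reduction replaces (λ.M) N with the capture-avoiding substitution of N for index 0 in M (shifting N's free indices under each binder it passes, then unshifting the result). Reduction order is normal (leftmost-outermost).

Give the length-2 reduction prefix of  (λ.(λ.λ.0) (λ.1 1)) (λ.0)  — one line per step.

Answer: after 2 steps: λ.0

Derivation:
  start: (λ.(λ.λ.0) (λ.1 1)) (λ.0)
  step 1: (λ.λ.0) (λ.(λ.0) (λ.0))
  step 2: λ.0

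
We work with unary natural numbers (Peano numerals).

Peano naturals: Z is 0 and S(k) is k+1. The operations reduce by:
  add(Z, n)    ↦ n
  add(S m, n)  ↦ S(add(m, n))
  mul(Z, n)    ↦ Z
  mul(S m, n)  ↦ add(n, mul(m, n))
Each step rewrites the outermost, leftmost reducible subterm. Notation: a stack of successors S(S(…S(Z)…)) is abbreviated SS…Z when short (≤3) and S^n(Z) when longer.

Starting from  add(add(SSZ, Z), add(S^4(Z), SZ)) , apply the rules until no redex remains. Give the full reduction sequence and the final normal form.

Answer: normal form = S^7(Z)  (in 11 steps)

Reduction:
  start: add(add(SSZ, Z), add(S^4(Z), SZ))
  →1  add(S(add(SZ, Z)), add(S^4(Z), SZ))
  →2  S(add(add(SZ, Z), add(S^4(Z), SZ)))
  →3  S(add(S(add(Z, Z)), add(S^4(Z), SZ)))
  →4  S(S(add(add(Z, Z), add(S^4(Z), SZ))))
  →5  S(S(add(Z, add(S^4(Z), SZ))))
  →6  S(S(add(S^4(Z), SZ)))
  →7  S(S(S(add(SSSZ, SZ))))
  →8  S(S(S(S(add(SSZ, SZ)))))
  →9  S(S(S(S(S(add(SZ, SZ))))))
  →10  S(S(S(S(S(S(add(Z, SZ)))))))
  →11  S^7(Z)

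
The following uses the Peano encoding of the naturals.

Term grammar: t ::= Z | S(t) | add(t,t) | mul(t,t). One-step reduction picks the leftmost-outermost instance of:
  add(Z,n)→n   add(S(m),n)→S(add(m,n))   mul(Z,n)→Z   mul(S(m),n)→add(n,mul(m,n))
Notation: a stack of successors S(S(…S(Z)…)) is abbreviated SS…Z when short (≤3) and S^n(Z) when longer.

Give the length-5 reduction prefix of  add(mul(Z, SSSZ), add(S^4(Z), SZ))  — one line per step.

Answer: after 5 steps: S(S(S(add(SZ, SZ))))

Working:
  start: add(mul(Z, SSSZ), add(S^4(Z), SZ))
  [1] add(Z, add(S^4(Z), SZ))
  [2] add(S^4(Z), SZ)
  [3] S(add(SSSZ, SZ))
  [4] S(S(add(SSZ, SZ)))
  [5] S(S(S(add(SZ, SZ))))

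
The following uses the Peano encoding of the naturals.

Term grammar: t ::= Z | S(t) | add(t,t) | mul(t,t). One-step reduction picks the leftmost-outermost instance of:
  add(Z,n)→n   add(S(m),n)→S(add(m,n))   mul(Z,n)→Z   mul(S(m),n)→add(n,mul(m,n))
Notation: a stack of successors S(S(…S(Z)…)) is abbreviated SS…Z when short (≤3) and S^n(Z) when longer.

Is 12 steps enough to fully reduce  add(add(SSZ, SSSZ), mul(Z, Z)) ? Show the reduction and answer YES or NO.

  start: add(add(SSZ, SSSZ), mul(Z, Z))
  step 1: add(S(add(SZ, SSSZ)), mul(Z, Z))
  step 2: S(add(add(SZ, SSSZ), mul(Z, Z)))
  step 3: S(add(S(add(Z, SSSZ)), mul(Z, Z)))
  step 4: S(S(add(add(Z, SSSZ), mul(Z, Z))))
  step 5: S(S(add(SSSZ, mul(Z, Z))))
  step 6: S(S(S(add(SSZ, mul(Z, Z)))))
  step 7: S(S(S(S(add(SZ, mul(Z, Z))))))
  step 8: S(S(S(S(S(add(Z, mul(Z, Z)))))))
  step 9: S(S(S(S(S(mul(Z, Z))))))
  step 10: S^5(Z)

Answer: YES — reaches normal form S^5(Z) in 10 ≤ 12 steps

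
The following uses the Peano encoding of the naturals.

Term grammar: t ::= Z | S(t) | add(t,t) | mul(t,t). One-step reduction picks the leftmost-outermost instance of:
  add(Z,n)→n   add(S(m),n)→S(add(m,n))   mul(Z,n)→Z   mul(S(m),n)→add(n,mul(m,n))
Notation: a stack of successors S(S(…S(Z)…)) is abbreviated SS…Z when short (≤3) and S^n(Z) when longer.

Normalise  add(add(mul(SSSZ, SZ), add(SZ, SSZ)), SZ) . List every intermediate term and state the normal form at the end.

  start: add(add(mul(SSSZ, SZ), add(SZ, SSZ)), SZ)
  [1] add(add(add(SZ, mul(SSZ, SZ)), add(SZ, SSZ)), SZ)
  [2] add(add(S(add(Z, mul(SSZ, SZ))), add(SZ, SSZ)), SZ)
  [3] add(S(add(add(Z, mul(SSZ, SZ)), add(SZ, SSZ))), SZ)
  [4] S(add(add(add(Z, mul(SSZ, SZ)), add(SZ, SSZ)), SZ))
  [5] S(add(add(mul(SSZ, SZ), add(SZ, SSZ)), SZ))
  [6] S(add(add(add(SZ, mul(SZ, SZ)), add(SZ, SSZ)), SZ))
  [7] S(add(add(S(add(Z, mul(SZ, SZ))), add(SZ, SSZ)), SZ))
  [8] S(add(S(add(add(Z, mul(SZ, SZ)), add(SZ, SSZ))), SZ))
  [9] S(S(add(add(add(Z, mul(SZ, SZ)), add(SZ, SSZ)), SZ)))
  [10] S(S(add(add(mul(SZ, SZ), add(SZ, SSZ)), SZ)))
  [11] S(S(add(add(add(SZ, mul(Z, SZ)), add(SZ, SSZ)), SZ)))
  [12] S(S(add(add(S(add(Z, mul(Z, SZ))), add(SZ, SSZ)), SZ)))
  [13] S(S(add(S(add(add(Z, mul(Z, SZ)), add(SZ, SSZ))), SZ)))
  [14] S(S(S(add(add(add(Z, mul(Z, SZ)), add(SZ, SSZ)), SZ))))
  [15] S(S(S(add(add(mul(Z, SZ), add(SZ, SSZ)), SZ))))
  [16] S(S(S(add(add(Z, add(SZ, SSZ)), SZ))))
  [17] S(S(S(add(add(SZ, SSZ), SZ))))
  [18] S(S(S(add(S(add(Z, SSZ)), SZ))))
  [19] S(S(S(S(add(add(Z, SSZ), SZ)))))
  [20] S(S(S(S(add(SSZ, SZ)))))
  [21] S(S(S(S(S(add(SZ, SZ))))))
  [22] S(S(S(S(S(S(add(Z, SZ)))))))
  [23] S^7(Z)

Answer: normal form = S^7(Z)  (in 23 steps)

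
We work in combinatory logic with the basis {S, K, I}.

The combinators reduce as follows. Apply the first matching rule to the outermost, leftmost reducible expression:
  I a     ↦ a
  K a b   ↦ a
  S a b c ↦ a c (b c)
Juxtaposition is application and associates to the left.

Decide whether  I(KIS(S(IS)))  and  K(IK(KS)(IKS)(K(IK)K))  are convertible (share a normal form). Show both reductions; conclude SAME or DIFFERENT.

Term A:
  start: I(KIS(S(IS)))
  step 1: KIS(S(IS))
  step 2: I(S(IS))
  step 3: S(IS)
  step 4: SS

Term B:
  start: K(IK(KS)(IKS)(K(IK)K))
  step 1: K(K(KS)(IKS)(K(IK)K))
  step 2: K(KS(K(IK)K))
  step 3: KS

Answer: DIFFERENT — A ⇓ SS, B ⇓ KS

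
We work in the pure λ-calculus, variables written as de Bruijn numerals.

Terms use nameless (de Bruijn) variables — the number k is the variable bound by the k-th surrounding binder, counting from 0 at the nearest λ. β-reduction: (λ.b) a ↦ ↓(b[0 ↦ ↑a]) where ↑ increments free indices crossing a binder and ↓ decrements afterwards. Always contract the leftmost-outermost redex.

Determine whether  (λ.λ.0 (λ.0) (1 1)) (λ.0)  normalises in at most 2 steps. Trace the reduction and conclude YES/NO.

Answer: YES — reaches normal form λ.0 (λ.0) (λ.0) in 2 ≤ 2 steps

Reduction:
  start: (λ.λ.0 (λ.0) (1 1)) (λ.0)
  step 1: λ.0 (λ.0) ((λ.0) (λ.0))
  step 2: λ.0 (λ.0) (λ.0)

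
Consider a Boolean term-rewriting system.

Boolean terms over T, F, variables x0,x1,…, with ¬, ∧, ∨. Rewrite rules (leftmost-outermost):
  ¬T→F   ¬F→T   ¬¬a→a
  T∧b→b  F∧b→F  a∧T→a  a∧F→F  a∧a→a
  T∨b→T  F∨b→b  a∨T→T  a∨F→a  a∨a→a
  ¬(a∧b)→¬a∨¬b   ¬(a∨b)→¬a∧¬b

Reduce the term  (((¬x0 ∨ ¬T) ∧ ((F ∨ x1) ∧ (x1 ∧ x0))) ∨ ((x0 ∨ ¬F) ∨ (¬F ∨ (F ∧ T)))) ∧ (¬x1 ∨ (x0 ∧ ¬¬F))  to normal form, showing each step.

Answer: normal form = ¬x1  (in 11 steps)

Working:
  start: (((¬x0 ∨ ¬T) ∧ ((F ∨ x1) ∧ (x1 ∧ x0))) ∨ ((x0 ∨ ¬F) ∨ (¬F ∨ (F ∧ T)))) ∧ (¬x1 ∨ (x0 ∧ ¬¬F))
  step 1: (((¬x0 ∨ F) ∧ ((F ∨ x1) ∧ (x1 ∧ x0))) ∨ ((x0 ∨ ¬F) ∨ (¬F ∨ (F ∧ T)))) ∧ (¬x1 ∨ (x0 ∧ ¬¬F))
  step 2: ((¬x0 ∧ ((F ∨ x1) ∧ (x1 ∧ x0))) ∨ ((x0 ∨ ¬F) ∨ (¬F ∨ (F ∧ T)))) ∧ (¬x1 ∨ (x0 ∧ ¬¬F))
  step 3: ((¬x0 ∧ (x1 ∧ (x1 ∧ x0))) ∨ ((x0 ∨ ¬F) ∨ (¬F ∨ (F ∧ T)))) ∧ (¬x1 ∨ (x0 ∧ ¬¬F))
  step 4: ((¬x0 ∧ (x1 ∧ (x1 ∧ x0))) ∨ ((x0 ∨ T) ∨ (¬F ∨ (F ∧ T)))) ∧ (¬x1 ∨ (x0 ∧ ¬¬F))
  step 5: ((¬x0 ∧ (x1 ∧ (x1 ∧ x0))) ∨ (T ∨ (¬F ∨ (F ∧ T)))) ∧ (¬x1 ∨ (x0 ∧ ¬¬F))
  step 6: ((¬x0 ∧ (x1 ∧ (x1 ∧ x0))) ∨ T) ∧ (¬x1 ∨ (x0 ∧ ¬¬F))
  step 7: T ∧ (¬x1 ∨ (x0 ∧ ¬¬F))
  step 8: ¬x1 ∨ (x0 ∧ ¬¬F)
  step 9: ¬x1 ∨ (x0 ∧ F)
  step 10: ¬x1 ∨ F
  step 11: ¬x1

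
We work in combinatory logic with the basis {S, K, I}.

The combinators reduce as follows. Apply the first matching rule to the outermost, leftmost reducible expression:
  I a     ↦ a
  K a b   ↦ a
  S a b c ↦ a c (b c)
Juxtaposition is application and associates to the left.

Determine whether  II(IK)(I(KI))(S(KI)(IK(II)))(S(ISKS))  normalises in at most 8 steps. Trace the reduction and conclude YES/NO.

  start: II(IK)(I(KI))(S(KI)(IK(II)))(S(ISKS))
  step 1: I(IK)(I(KI))(S(KI)(IK(II)))(S(ISKS))
  step 2: IK(I(KI))(S(KI)(IK(II)))(S(ISKS))
  step 3: K(I(KI))(S(KI)(IK(II)))(S(ISKS))
  step 4: I(KI)(S(ISKS))
  step 5: KI(S(ISKS))
  step 6: I

Answer: YES — reaches normal form I in 6 ≤ 8 steps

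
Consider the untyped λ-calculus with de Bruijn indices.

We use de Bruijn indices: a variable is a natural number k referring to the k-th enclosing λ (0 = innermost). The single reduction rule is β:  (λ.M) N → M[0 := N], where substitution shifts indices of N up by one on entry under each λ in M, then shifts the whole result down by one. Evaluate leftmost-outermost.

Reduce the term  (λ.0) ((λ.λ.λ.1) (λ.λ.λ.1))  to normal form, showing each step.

Answer: normal form = λ.λ.1  (in 2 steps)

Derivation:
  start: (λ.0) ((λ.λ.λ.1) (λ.λ.λ.1))
  →1  (λ.λ.λ.1) (λ.λ.λ.1)
  →2  λ.λ.1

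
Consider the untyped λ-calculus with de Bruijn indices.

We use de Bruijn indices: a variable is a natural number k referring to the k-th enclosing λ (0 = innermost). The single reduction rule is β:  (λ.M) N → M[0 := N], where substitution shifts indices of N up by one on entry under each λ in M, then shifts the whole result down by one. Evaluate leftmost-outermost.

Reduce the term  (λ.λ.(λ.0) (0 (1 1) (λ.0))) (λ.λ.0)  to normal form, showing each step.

Answer: normal form = λ.0 (λ.0) (λ.0)  (in 3 steps)

Derivation:
  start: (λ.λ.(λ.0) (0 (1 1) (λ.0))) (λ.λ.0)
  →1  λ.(λ.0) (0 ((λ.λ.0) (λ.λ.0)) (λ.0))
  →2  λ.0 ((λ.λ.0) (λ.λ.0)) (λ.0)
  →3  λ.0 (λ.0) (λ.0)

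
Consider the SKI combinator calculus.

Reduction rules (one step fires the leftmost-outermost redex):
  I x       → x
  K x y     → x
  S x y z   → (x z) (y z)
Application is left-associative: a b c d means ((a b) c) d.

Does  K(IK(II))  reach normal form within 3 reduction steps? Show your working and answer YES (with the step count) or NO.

  start: K(IK(II))
  step 1: K(K(II))
  step 2: K(KI)

Answer: YES — reaches normal form K(KI) in 2 ≤ 3 steps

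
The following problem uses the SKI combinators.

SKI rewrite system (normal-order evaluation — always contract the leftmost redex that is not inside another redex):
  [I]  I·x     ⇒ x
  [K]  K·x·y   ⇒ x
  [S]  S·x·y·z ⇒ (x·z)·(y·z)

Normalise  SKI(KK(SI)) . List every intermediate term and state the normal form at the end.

  start: SKI(KK(SI))
  [1] K(KK(SI))(I(KK(SI)))
  [2] KK(SI)
  [3] K

Answer: normal form = K  (in 3 steps)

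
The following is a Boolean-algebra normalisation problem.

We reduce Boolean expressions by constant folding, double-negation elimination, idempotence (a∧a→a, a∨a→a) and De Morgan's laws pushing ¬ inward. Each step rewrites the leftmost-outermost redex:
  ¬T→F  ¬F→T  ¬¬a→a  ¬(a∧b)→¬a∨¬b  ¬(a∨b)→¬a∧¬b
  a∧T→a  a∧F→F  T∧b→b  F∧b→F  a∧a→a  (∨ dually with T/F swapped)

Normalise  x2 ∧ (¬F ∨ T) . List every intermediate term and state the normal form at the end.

Answer: normal form = x2  (in 2 steps)

Working:
  start: x2 ∧ (¬F ∨ T)
  →1  x2 ∧ T
  →2  x2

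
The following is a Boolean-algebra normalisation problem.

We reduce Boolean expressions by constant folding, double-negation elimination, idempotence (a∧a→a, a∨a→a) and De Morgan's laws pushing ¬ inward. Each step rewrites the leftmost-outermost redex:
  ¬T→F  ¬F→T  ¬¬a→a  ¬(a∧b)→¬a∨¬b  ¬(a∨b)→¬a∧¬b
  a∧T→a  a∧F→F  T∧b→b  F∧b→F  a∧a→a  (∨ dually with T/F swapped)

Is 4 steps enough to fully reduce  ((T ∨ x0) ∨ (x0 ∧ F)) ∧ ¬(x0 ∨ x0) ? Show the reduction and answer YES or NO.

Answer: NO — after 4 steps the term is ¬x0 ∧ ¬x0, not yet normal

Working:
  start: ((T ∨ x0) ∨ (x0 ∧ F)) ∧ ¬(x0 ∨ x0)
  step 1: (T ∨ (x0 ∧ F)) ∧ ¬(x0 ∨ x0)
  step 2: T ∧ ¬(x0 ∨ x0)
  step 3: ¬(x0 ∨ x0)
  step 4: ¬x0 ∧ ¬x0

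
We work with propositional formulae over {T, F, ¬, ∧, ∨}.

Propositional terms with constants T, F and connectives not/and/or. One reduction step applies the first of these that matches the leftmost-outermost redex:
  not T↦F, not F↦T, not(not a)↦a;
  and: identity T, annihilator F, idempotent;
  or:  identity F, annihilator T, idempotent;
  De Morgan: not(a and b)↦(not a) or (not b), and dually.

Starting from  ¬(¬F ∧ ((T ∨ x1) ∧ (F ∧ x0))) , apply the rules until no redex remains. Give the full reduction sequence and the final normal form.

Answer: normal form = T  (in 11 steps)

Reduction:
  start: ¬(¬F ∧ ((T ∨ x1) ∧ (F ∧ x0)))
  →1  ¬¬F ∨ ¬((T ∨ x1) ∧ (F ∧ x0))
  →2  F ∨ ¬((T ∨ x1) ∧ (F ∧ x0))
  →3  ¬((T ∨ x1) ∧ (F ∧ x0))
  →4  ¬(T ∨ x1) ∨ ¬(F ∧ x0)
  →5  (¬T ∧ ¬x1) ∨ ¬(F ∧ x0)
  →6  (F ∧ ¬x1) ∨ ¬(F ∧ x0)
  →7  F ∨ ¬(F ∧ x0)
  →8  ¬(F ∧ x0)
  →9  ¬F ∨ ¬x0
  →10  T ∨ ¬x0
  →11  T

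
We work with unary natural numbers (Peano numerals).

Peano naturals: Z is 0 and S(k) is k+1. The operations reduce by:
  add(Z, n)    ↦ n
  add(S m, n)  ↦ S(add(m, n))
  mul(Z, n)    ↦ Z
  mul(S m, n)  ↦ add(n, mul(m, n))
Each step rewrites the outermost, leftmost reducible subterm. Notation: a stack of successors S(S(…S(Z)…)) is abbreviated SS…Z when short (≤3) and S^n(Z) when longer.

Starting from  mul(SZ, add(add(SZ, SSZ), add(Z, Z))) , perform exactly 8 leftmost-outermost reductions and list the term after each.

Answer: after 8 steps: S(S(add(S(add(Z, add(Z, Z))), mul(Z, add(add(SZ, SSZ), add(Z, Z))))))

Working:
  start: mul(SZ, add(add(SZ, SSZ), add(Z, Z)))
  step 1: add(add(add(SZ, SSZ), add(Z, Z)), mul(Z, add(add(SZ, SSZ), add(Z, Z))))
  step 2: add(add(S(add(Z, SSZ)), add(Z, Z)), mul(Z, add(add(SZ, SSZ), add(Z, Z))))
  step 3: add(S(add(add(Z, SSZ), add(Z, Z))), mul(Z, add(add(SZ, SSZ), add(Z, Z))))
  step 4: S(add(add(add(Z, SSZ), add(Z, Z)), mul(Z, add(add(SZ, SSZ), add(Z, Z)))))
  step 5: S(add(add(SSZ, add(Z, Z)), mul(Z, add(add(SZ, SSZ), add(Z, Z)))))
  step 6: S(add(S(add(SZ, add(Z, Z))), mul(Z, add(add(SZ, SSZ), add(Z, Z)))))
  step 7: S(S(add(add(SZ, add(Z, Z)), mul(Z, add(add(SZ, SSZ), add(Z, Z))))))
  step 8: S(S(add(S(add(Z, add(Z, Z))), mul(Z, add(add(SZ, SSZ), add(Z, Z))))))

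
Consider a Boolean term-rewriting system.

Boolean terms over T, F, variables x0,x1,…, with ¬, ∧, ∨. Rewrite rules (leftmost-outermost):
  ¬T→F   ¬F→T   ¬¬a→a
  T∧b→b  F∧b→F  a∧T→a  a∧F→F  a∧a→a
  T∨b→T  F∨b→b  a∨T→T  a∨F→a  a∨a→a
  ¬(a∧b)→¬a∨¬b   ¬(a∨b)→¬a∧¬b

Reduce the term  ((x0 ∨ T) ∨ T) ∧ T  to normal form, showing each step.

  start: ((x0 ∨ T) ∨ T) ∧ T
  [1] (x0 ∨ T) ∨ T
  [2] T

Answer: normal form = T  (in 2 steps)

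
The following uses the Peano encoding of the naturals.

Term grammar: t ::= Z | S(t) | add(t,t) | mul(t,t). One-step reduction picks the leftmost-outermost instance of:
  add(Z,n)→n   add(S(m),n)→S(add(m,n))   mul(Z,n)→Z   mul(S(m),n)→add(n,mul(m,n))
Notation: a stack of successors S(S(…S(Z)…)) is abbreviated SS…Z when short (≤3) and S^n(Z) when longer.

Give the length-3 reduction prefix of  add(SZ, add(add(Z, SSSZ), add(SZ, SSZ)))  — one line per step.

  start: add(SZ, add(add(Z, SSSZ), add(SZ, SSZ)))
  [1] S(add(Z, add(add(Z, SSSZ), add(SZ, SSZ))))
  [2] S(add(add(Z, SSSZ), add(SZ, SSZ)))
  [3] S(add(SSSZ, add(SZ, SSZ)))

Answer: after 3 steps: S(add(SSSZ, add(SZ, SSZ)))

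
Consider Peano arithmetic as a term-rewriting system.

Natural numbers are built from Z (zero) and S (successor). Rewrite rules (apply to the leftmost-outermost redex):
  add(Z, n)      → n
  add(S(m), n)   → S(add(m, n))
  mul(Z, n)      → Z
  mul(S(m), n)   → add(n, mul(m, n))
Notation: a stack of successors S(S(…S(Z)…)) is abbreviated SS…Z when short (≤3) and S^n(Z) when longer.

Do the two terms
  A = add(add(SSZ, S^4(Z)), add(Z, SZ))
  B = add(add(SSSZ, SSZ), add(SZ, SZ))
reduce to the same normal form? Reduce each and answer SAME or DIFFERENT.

Term A:
  start: add(add(SSZ, S^4(Z)), add(Z, SZ))
  [1] add(S(add(SZ, S^4(Z))), add(Z, SZ))
  [2] S(add(add(SZ, S^4(Z)), add(Z, SZ)))
  [3] S(add(S(add(Z, S^4(Z))), add(Z, SZ)))
  [4] S(S(add(add(Z, S^4(Z)), add(Z, SZ))))
  [5] S(S(add(S^4(Z), add(Z, SZ))))
  [6] S(S(S(add(SSSZ, add(Z, SZ)))))
  [7] S(S(S(S(add(SSZ, add(Z, SZ))))))
  [8] S(S(S(S(S(add(SZ, add(Z, SZ)))))))
  [9] S(S(S(S(S(S(add(Z, add(Z, SZ))))))))
  [10] S(S(S(S(S(S(add(Z, SZ)))))))
  [11] S^7(Z)

Term B:
  start: add(add(SSSZ, SSZ), add(SZ, SZ))
  [1] add(S(add(SSZ, SSZ)), add(SZ, SZ))
  [2] S(add(add(SSZ, SSZ), add(SZ, SZ)))
  [3] S(add(S(add(SZ, SSZ)), add(SZ, SZ)))
  [4] S(S(add(add(SZ, SSZ), add(SZ, SZ))))
  [5] S(S(add(S(add(Z, SSZ)), add(SZ, SZ))))
  [6] S(S(S(add(add(Z, SSZ), add(SZ, SZ)))))
  [7] S(S(S(add(SSZ, add(SZ, SZ)))))
  [8] S(S(S(S(add(SZ, add(SZ, SZ))))))
  [9] S(S(S(S(S(add(Z, add(SZ, SZ)))))))
  [10] S(S(S(S(S(add(SZ, SZ))))))
  [11] S(S(S(S(S(S(add(Z, SZ)))))))
  [12] S^7(Z)

Answer: SAME — A ⇓ S^7(Z), B ⇓ S^7(Z)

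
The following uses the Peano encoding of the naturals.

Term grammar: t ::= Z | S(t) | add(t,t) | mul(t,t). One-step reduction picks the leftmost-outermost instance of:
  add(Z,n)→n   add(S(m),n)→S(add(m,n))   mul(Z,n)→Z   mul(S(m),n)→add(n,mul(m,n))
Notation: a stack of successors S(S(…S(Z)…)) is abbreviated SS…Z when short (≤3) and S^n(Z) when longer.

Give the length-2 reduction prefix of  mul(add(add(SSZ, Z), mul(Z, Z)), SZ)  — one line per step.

  start: mul(add(add(SSZ, Z), mul(Z, Z)), SZ)
  step 1: mul(add(S(add(SZ, Z)), mul(Z, Z)), SZ)
  step 2: mul(S(add(add(SZ, Z), mul(Z, Z))), SZ)

Answer: after 2 steps: mul(S(add(add(SZ, Z), mul(Z, Z))), SZ)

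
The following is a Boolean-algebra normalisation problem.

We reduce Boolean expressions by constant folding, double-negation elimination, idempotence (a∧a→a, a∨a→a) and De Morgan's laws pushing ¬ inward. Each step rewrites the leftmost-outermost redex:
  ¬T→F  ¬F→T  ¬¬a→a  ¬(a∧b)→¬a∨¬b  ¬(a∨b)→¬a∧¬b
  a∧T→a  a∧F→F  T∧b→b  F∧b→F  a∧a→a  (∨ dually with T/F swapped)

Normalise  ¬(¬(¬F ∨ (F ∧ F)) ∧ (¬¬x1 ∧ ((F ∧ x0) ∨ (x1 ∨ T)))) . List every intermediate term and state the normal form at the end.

Answer: normal form = T  (in 5 steps)

Working:
  start: ¬(¬(¬F ∨ (F ∧ F)) ∧ (¬¬x1 ∧ ((F ∧ x0) ∨ (x1 ∨ T))))
  step 1: ¬¬(¬F ∨ (F ∧ F)) ∨ ¬(¬¬x1 ∧ ((F ∧ x0) ∨ (x1 ∨ T)))
  step 2: (¬F ∨ (F ∧ F)) ∨ ¬(¬¬x1 ∧ ((F ∧ x0) ∨ (x1 ∨ T)))
  step 3: (T ∨ (F ∧ F)) ∨ ¬(¬¬x1 ∧ ((F ∧ x0) ∨ (x1 ∨ T)))
  step 4: T ∨ ¬(¬¬x1 ∧ ((F ∧ x0) ∨ (x1 ∨ T)))
  step 5: T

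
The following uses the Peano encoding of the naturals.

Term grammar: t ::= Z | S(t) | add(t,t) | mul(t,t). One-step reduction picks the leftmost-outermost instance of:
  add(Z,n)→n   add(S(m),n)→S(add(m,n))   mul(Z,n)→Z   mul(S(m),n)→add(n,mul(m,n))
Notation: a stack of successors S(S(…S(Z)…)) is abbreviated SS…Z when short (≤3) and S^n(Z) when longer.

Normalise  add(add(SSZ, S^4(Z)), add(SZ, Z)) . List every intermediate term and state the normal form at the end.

  start: add(add(SSZ, S^4(Z)), add(SZ, Z))
  →1  add(S(add(SZ, S^4(Z))), add(SZ, Z))
  →2  S(add(add(SZ, S^4(Z)), add(SZ, Z)))
  →3  S(add(S(add(Z, S^4(Z))), add(SZ, Z)))
  →4  S(S(add(add(Z, S^4(Z)), add(SZ, Z))))
  →5  S(S(add(S^4(Z), add(SZ, Z))))
  →6  S(S(S(add(SSSZ, add(SZ, Z)))))
  →7  S(S(S(S(add(SSZ, add(SZ, Z))))))
  →8  S(S(S(S(S(add(SZ, add(SZ, Z)))))))
  →9  S(S(S(S(S(S(add(Z, add(SZ, Z))))))))
  →10  S(S(S(S(S(S(add(SZ, Z)))))))
  →11  S(S(S(S(S(S(S(add(Z, Z))))))))
  →12  S^7(Z)

Answer: normal form = S^7(Z)  (in 12 steps)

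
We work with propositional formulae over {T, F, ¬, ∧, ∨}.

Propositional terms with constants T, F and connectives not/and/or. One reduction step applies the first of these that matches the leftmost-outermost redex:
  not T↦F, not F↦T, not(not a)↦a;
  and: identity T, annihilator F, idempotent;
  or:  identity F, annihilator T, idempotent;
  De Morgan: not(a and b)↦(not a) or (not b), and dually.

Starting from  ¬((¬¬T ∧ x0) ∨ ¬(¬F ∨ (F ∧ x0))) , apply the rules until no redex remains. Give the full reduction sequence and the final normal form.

Answer: normal form = ¬x0  (in 9 steps)

Derivation:
  start: ¬((¬¬T ∧ x0) ∨ ¬(¬F ∨ (F ∧ x0)))
  →1  ¬(¬¬T ∧ x0) ∧ ¬¬(¬F ∨ (F ∧ x0))
  →2  (¬¬¬T ∨ ¬x0) ∧ ¬¬(¬F ∨ (F ∧ x0))
  →3  (¬T ∨ ¬x0) ∧ ¬¬(¬F ∨ (F ∧ x0))
  →4  (F ∨ ¬x0) ∧ ¬¬(¬F ∨ (F ∧ x0))
  →5  ¬x0 ∧ ¬¬(¬F ∨ (F ∧ x0))
  →6  ¬x0 ∧ (¬F ∨ (F ∧ x0))
  →7  ¬x0 ∧ (T ∨ (F ∧ x0))
  →8  ¬x0 ∧ T
  →9  ¬x0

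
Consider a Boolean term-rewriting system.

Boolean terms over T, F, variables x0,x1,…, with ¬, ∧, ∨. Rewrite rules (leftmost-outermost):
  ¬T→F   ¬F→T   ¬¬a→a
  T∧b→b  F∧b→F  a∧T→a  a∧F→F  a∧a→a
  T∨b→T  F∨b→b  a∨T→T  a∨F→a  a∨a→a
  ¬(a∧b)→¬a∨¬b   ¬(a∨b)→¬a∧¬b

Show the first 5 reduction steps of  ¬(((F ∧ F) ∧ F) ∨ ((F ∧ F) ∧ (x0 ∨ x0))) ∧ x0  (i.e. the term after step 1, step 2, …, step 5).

Answer: after 5 steps: (¬F ∧ ¬((F ∧ F) ∧ (x0 ∨ x0))) ∧ x0

Working:
  start: ¬(((F ∧ F) ∧ F) ∨ ((F ∧ F) ∧ (x0 ∨ x0))) ∧ x0
  →1  (¬((F ∧ F) ∧ F) ∧ ¬((F ∧ F) ∧ (x0 ∨ x0))) ∧ x0
  →2  ((¬(F ∧ F) ∨ ¬F) ∧ ¬((F ∧ F) ∧ (x0 ∨ x0))) ∧ x0
  →3  (((¬F ∨ ¬F) ∨ ¬F) ∧ ¬((F ∧ F) ∧ (x0 ∨ x0))) ∧ x0
  →4  ((¬F ∨ ¬F) ∧ ¬((F ∧ F) ∧ (x0 ∨ x0))) ∧ x0
  →5  (¬F ∧ ¬((F ∧ F) ∧ (x0 ∨ x0))) ∧ x0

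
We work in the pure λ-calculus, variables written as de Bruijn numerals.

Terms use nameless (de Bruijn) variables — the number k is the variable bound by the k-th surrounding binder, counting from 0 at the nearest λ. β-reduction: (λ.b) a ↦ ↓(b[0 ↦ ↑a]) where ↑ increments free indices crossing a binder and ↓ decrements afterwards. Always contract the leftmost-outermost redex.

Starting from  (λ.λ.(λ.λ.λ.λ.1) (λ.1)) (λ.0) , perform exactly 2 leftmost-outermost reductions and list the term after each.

  start: (λ.λ.(λ.λ.λ.λ.1) (λ.1)) (λ.0)
  →1  λ.(λ.λ.λ.λ.1) (λ.1)
  →2  λ.λ.λ.λ.1

Answer: after 2 steps: λ.λ.λ.λ.1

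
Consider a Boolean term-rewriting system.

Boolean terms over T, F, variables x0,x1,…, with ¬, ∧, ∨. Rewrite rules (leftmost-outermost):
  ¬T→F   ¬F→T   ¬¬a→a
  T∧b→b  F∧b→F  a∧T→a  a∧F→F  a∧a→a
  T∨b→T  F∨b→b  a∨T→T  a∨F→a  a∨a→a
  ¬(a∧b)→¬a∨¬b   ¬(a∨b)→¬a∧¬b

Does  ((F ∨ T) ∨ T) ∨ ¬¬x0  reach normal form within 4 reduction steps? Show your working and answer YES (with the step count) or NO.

  start: ((F ∨ T) ∨ T) ∨ ¬¬x0
  →1  T ∨ ¬¬x0
  →2  T

Answer: YES — reaches normal form T in 2 ≤ 4 steps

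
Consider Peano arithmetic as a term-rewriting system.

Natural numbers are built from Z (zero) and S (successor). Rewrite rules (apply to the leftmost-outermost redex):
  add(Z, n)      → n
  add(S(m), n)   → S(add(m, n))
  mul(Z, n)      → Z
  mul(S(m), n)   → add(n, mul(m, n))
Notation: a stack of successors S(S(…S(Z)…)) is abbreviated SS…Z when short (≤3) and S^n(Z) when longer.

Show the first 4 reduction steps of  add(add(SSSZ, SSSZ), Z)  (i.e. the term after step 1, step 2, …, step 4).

  start: add(add(SSSZ, SSSZ), Z)
  →1  add(S(add(SSZ, SSSZ)), Z)
  →2  S(add(add(SSZ, SSSZ), Z))
  →3  S(add(S(add(SZ, SSSZ)), Z))
  →4  S(S(add(add(SZ, SSSZ), Z)))

Answer: after 4 steps: S(S(add(add(SZ, SSSZ), Z)))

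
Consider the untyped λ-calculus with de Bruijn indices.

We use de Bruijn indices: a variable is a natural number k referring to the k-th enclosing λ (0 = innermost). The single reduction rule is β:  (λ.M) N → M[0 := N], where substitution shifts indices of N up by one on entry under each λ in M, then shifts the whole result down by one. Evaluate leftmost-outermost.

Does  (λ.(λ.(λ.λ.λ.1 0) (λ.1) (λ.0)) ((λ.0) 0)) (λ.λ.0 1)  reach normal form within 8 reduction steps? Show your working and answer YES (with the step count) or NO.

Answer: YES — reaches normal form λ.0 in 5 ≤ 8 steps

Working:
  start: (λ.(λ.(λ.λ.λ.1 0) (λ.1) (λ.0)) ((λ.0) 0)) (λ.λ.0 1)
  step 1: (λ.(λ.λ.λ.1 0) (λ.1) (λ.0)) ((λ.0) (λ.λ.0 1))
  step 2: (λ.λ.λ.1 0) (λ.(λ.0) (λ.λ.0 1)) (λ.0)
  step 3: (λ.λ.1 0) (λ.0)
  step 4: λ.(λ.0) 0
  step 5: λ.0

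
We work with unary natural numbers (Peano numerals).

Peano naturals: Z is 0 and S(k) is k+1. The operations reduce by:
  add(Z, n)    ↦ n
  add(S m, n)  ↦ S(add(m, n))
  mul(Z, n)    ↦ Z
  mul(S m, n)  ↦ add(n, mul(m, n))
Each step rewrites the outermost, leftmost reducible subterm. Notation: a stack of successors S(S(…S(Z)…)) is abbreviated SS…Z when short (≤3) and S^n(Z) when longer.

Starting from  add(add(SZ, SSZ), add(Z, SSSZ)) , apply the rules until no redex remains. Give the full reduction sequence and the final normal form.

  start: add(add(SZ, SSZ), add(Z, SSSZ))
  [1] add(S(add(Z, SSZ)), add(Z, SSSZ))
  [2] S(add(add(Z, SSZ), add(Z, SSSZ)))
  [3] S(add(SSZ, add(Z, SSSZ)))
  [4] S(S(add(SZ, add(Z, SSSZ))))
  [5] S(S(S(add(Z, add(Z, SSSZ)))))
  [6] S(S(S(add(Z, SSSZ))))
  [7] S^6(Z)

Answer: normal form = S^6(Z)  (in 7 steps)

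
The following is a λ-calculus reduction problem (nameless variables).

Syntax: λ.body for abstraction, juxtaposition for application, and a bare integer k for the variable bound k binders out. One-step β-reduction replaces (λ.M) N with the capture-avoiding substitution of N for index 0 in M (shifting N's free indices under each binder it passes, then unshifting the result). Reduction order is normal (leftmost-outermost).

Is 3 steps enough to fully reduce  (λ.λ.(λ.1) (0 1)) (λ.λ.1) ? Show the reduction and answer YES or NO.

  start: (λ.λ.(λ.1) (0 1)) (λ.λ.1)
  →1  λ.(λ.1) (0 (λ.λ.1))
  →2  λ.0

Answer: YES — reaches normal form λ.0 in 2 ≤ 3 steps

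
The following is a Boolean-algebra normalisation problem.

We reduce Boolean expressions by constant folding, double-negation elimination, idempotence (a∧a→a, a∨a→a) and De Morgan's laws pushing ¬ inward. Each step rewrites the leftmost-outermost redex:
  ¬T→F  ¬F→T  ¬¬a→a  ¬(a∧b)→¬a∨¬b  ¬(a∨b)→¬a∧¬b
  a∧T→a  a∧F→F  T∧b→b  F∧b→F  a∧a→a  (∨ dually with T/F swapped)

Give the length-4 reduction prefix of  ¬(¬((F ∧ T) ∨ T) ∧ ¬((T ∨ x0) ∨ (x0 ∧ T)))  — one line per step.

Answer: after 4 steps: T

Reduction:
  start: ¬(¬((F ∧ T) ∨ T) ∧ ¬((T ∨ x0) ∨ (x0 ∧ T)))
  →1  ¬¬((F ∧ T) ∨ T) ∨ ¬¬((T ∨ x0) ∨ (x0 ∧ T))
  →2  ((F ∧ T) ∨ T) ∨ ¬¬((T ∨ x0) ∨ (x0 ∧ T))
  →3  T ∨ ¬¬((T ∨ x0) ∨ (x0 ∧ T))
  →4  T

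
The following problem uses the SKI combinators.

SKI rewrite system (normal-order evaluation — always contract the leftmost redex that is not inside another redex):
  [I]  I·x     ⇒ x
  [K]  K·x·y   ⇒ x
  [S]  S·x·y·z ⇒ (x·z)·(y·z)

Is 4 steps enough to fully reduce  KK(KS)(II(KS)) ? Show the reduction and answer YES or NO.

Answer: YES — reaches normal form K(KS) in 3 ≤ 4 steps

Reduction:
  start: KK(KS)(II(KS))
  [1] K(II(KS))
  [2] K(I(KS))
  [3] K(KS)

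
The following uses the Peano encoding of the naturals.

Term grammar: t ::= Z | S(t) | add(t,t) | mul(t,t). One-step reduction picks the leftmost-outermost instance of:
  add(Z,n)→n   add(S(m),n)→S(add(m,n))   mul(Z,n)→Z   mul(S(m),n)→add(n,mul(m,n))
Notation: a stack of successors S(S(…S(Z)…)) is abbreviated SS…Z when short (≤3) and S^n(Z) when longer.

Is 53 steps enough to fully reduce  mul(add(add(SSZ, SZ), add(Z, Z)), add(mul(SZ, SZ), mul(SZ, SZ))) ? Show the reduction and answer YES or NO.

  start: mul(add(add(SSZ, SZ), add(Z, Z)), add(mul(SZ, SZ), mul(SZ, SZ)))
  →1  mul(add(S(add(SZ, SZ)), add(Z, Z)), add(mul(SZ, SZ), mul(SZ, SZ)))
  →2  mul(S(add(add(SZ, SZ), add(Z, Z))), add(mul(SZ, SZ), mul(SZ, SZ)))
  →3  add(add(mul(SZ, SZ), mul(SZ, SZ)), mul(add(add(SZ, SZ), add(Z, Z)), add(mul(SZ, SZ), mul(SZ, SZ))))
  →4  add(add(add(SZ, mul(Z, SZ)), mul(SZ, SZ)), mul(add(add(SZ, SZ), add(Z, Z)), add(mul(SZ, SZ), mul(SZ, SZ))))
  →5  add(add(S(add(Z, mul(Z, SZ))), mul(SZ, SZ)), mul(add(add(SZ, SZ), add(Z, Z)), add(mul(SZ, SZ), mul(SZ, SZ))))
  →6  add(S(add(add(Z, mul(Z, SZ)), mul(SZ, SZ))), mul(add(add(SZ, SZ), add(Z, Z)), add(mul(SZ, SZ), mul(SZ, SZ))))
  →7  S(add(add(add(Z, mul(Z, SZ)), mul(SZ, SZ)), mul(add(add(SZ, SZ), add(Z, Z)), add(mul(SZ, SZ), mul(SZ, SZ)))))
  →8  S(add(add(mul(Z, SZ), mul(SZ, SZ)), mul(add(add(SZ, SZ), add(Z, Z)), add(mul(SZ, SZ), mul(SZ, SZ)))))
  →9  S(add(add(Z, mul(SZ, SZ)), mul(add(add(SZ, SZ), add(Z, Z)), add(mul(SZ, SZ), mul(SZ, SZ)))))
  →10  S(add(mul(SZ, SZ), mul(add(add(SZ, SZ), add(Z, Z)), add(mul(SZ, SZ), mul(SZ, SZ)))))
  →11  S(add(add(SZ, mul(Z, SZ)), mul(add(add(SZ, SZ), add(Z, Z)), add(mul(SZ, SZ), mul(SZ, SZ)))))
  →12  S(add(S(add(Z, mul(Z, SZ))), mul(add(add(SZ, SZ), add(Z, Z)), add(mul(SZ, SZ), mul(SZ, SZ)))))
  →13  S(S(add(add(Z, mul(Z, SZ)), mul(add(add(SZ, SZ), add(Z, Z)), add(mul(SZ, SZ), mul(SZ, SZ))))))
  →14  S(S(add(mul(Z, SZ), mul(add(add(SZ, SZ), add(Z, Z)), add(mul(SZ, SZ), mul(SZ, SZ))))))
  →15  S(S(add(Z, mul(add(add(SZ, SZ), add(Z, Z)), add(mul(SZ, SZ), mul(SZ, SZ))))))
  →16  S(S(mul(add(add(SZ, SZ), add(Z, Z)), add(mul(SZ, SZ), mul(SZ, SZ)))))
  →17  S(S(mul(add(S(add(Z, SZ)), add(Z, Z)), add(mul(SZ, SZ), mul(SZ, SZ)))))
  →18  S(S(mul(S(add(add(Z, SZ), add(Z, Z))), add(mul(SZ, SZ), mul(SZ, SZ)))))
  →19  S(S(add(add(mul(SZ, SZ), mul(SZ, SZ)), mul(add(add(Z, SZ), add(Z, Z)), add(mul(SZ, SZ), mul(SZ, SZ))))))
  →20  S(S(add(add(add(SZ, mul(Z, SZ)), mul(SZ, SZ)), mul(add(add(Z, SZ), add(Z, Z)), add(mul(SZ, SZ), mul(SZ, SZ))))))
  →21  S(S(add(add(S(add(Z, mul(Z, SZ))), mul(SZ, SZ)), mul(add(add(Z, SZ), add(Z, Z)), add(mul(SZ, SZ), mul(SZ, SZ))))))
  →22  S(S(add(S(add(add(Z, mul(Z, SZ)), mul(SZ, SZ))), mul(add(add(Z, SZ), add(Z, Z)), add(mul(SZ, SZ), mul(SZ, SZ))))))
  →23  S(S(S(add(add(add(Z, mul(Z, SZ)), mul(SZ, SZ)), mul(add(add(Z, SZ), add(Z, Z)), add(mul(SZ, SZ), mul(SZ, SZ)))))))
  →24  S(S(S(add(add(mul(Z, SZ), mul(SZ, SZ)), mul(add(add(Z, SZ), add(Z, Z)), add(mul(SZ, SZ), mul(SZ, SZ)))))))
  →25  S(S(S(add(add(Z, mul(SZ, SZ)), mul(add(add(Z, SZ), add(Z, Z)), add(mul(SZ, SZ), mul(SZ, SZ)))))))
  →26  S(S(S(add(mul(SZ, SZ), mul(add(add(Z, SZ), add(Z, Z)), add(mul(SZ, SZ), mul(SZ, SZ)))))))
  →27  S(S(S(add(add(SZ, mul(Z, SZ)), mul(add(add(Z, SZ), add(Z, Z)), add(mul(SZ, SZ), mul(SZ, SZ)))))))
  →28  S(S(S(add(S(add(Z, mul(Z, SZ))), mul(add(add(Z, SZ), add(Z, Z)), add(mul(SZ, SZ), mul(SZ, SZ)))))))
  →29  S(S(S(S(add(add(Z, mul(Z, SZ)), mul(add(add(Z, SZ), add(Z, Z)), add(mul(SZ, SZ), mul(SZ, SZ))))))))
  →30  S(S(S(S(add(mul(Z, SZ), mul(add(add(Z, SZ), add(Z, Z)), add(mul(SZ, SZ), mul(SZ, SZ))))))))
  →31  S(S(S(S(add(Z, mul(add(add(Z, SZ), add(Z, Z)), add(mul(SZ, SZ), mul(SZ, SZ))))))))
  →32  S(S(S(S(mul(add(add(Z, SZ), add(Z, Z)), add(mul(SZ, SZ), mul(SZ, SZ)))))))
  →33  S(S(S(S(mul(add(SZ, add(Z, Z)), add(mul(SZ, SZ), mul(SZ, SZ)))))))
  →34  S(S(S(S(mul(S(add(Z, add(Z, Z))), add(mul(SZ, SZ), mul(SZ, SZ)))))))
  →35  S(S(S(S(add(add(mul(SZ, SZ), mul(SZ, SZ)), mul(add(Z, add(Z, Z)), add(mul(SZ, SZ), mul(SZ, SZ))))))))
  →36  S(S(S(S(add(add(add(SZ, mul(Z, SZ)), mul(SZ, SZ)), mul(add(Z, add(Z, Z)), add(mul(SZ, SZ), mul(SZ, SZ))))))))
  →37  S(S(S(S(add(add(S(add(Z, mul(Z, SZ))), mul(SZ, SZ)), mul(add(Z, add(Z, Z)), add(mul(SZ, SZ), mul(SZ, SZ))))))))
  →38  S(S(S(S(add(S(add(add(Z, mul(Z, SZ)), mul(SZ, SZ))), mul(add(Z, add(Z, Z)), add(mul(SZ, SZ), mul(SZ, SZ))))))))
  →39  S(S(S(S(S(add(add(add(Z, mul(Z, SZ)), mul(SZ, SZ)), mul(add(Z, add(Z, Z)), add(mul(SZ, SZ), mul(SZ, SZ)))))))))
  →40  S(S(S(S(S(add(add(mul(Z, SZ), mul(SZ, SZ)), mul(add(Z, add(Z, Z)), add(mul(SZ, SZ), mul(SZ, SZ)))))))))
  →41  S(S(S(S(S(add(add(Z, mul(SZ, SZ)), mul(add(Z, add(Z, Z)), add(mul(SZ, SZ), mul(SZ, SZ)))))))))
  →42  S(S(S(S(S(add(mul(SZ, SZ), mul(add(Z, add(Z, Z)), add(mul(SZ, SZ), mul(SZ, SZ)))))))))
  →43  S(S(S(S(S(add(add(SZ, mul(Z, SZ)), mul(add(Z, add(Z, Z)), add(mul(SZ, SZ), mul(SZ, SZ)))))))))
  →44  S(S(S(S(S(add(S(add(Z, mul(Z, SZ))), mul(add(Z, add(Z, Z)), add(mul(SZ, SZ), mul(SZ, SZ)))))))))
  →45  S(S(S(S(S(S(add(add(Z, mul(Z, SZ)), mul(add(Z, add(Z, Z)), add(mul(SZ, SZ), mul(SZ, SZ))))))))))
  →46  S(S(S(S(S(S(add(mul(Z, SZ), mul(add(Z, add(Z, Z)), add(mul(SZ, SZ), mul(SZ, SZ))))))))))
  →47  S(S(S(S(S(S(add(Z, mul(add(Z, add(Z, Z)), add(mul(SZ, SZ), mul(SZ, SZ))))))))))
  →48  S(S(S(S(S(S(mul(add(Z, add(Z, Z)), add(mul(SZ, SZ), mul(SZ, SZ)))))))))
  →49  S(S(S(S(S(S(mul(add(Z, Z), add(mul(SZ, SZ), mul(SZ, SZ)))))))))
  →50  S(S(S(S(S(S(mul(Z, add(mul(SZ, SZ), mul(SZ, SZ)))))))))
  →51  S^6(Z)

Answer: YES — reaches normal form S^6(Z) in 51 ≤ 53 steps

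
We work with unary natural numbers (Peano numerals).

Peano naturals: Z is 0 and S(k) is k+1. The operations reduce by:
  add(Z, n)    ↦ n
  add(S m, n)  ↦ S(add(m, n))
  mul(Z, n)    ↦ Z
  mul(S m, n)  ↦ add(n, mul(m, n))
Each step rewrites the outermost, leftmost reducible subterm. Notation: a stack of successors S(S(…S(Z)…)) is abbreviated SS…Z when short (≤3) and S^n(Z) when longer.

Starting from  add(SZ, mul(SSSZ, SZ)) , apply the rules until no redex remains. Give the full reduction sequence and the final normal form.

  start: add(SZ, mul(SSSZ, SZ))
  [1] S(add(Z, mul(SSSZ, SZ)))
  [2] S(mul(SSSZ, SZ))
  [3] S(add(SZ, mul(SSZ, SZ)))
  [4] S(S(add(Z, mul(SSZ, SZ))))
  [5] S(S(mul(SSZ, SZ)))
  [6] S(S(add(SZ, mul(SZ, SZ))))
  [7] S(S(S(add(Z, mul(SZ, SZ)))))
  [8] S(S(S(mul(SZ, SZ))))
  [9] S(S(S(add(SZ, mul(Z, SZ)))))
  [10] S(S(S(S(add(Z, mul(Z, SZ))))))
  [11] S(S(S(S(mul(Z, SZ)))))
  [12] S^4(Z)

Answer: normal form = S^4(Z)  (in 12 steps)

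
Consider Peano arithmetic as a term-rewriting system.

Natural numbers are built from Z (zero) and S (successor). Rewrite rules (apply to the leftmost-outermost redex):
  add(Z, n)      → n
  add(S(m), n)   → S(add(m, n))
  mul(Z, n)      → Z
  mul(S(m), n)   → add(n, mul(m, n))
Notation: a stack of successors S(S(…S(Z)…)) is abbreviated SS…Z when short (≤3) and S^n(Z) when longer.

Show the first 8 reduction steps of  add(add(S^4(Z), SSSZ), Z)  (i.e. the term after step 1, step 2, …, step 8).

Answer: after 8 steps: S(S(S(S(add(add(Z, SSSZ), Z)))))

Derivation:
  start: add(add(S^4(Z), SSSZ), Z)
  →1  add(S(add(SSSZ, SSSZ)), Z)
  →2  S(add(add(SSSZ, SSSZ), Z))
  →3  S(add(S(add(SSZ, SSSZ)), Z))
  →4  S(S(add(add(SSZ, SSSZ), Z)))
  →5  S(S(add(S(add(SZ, SSSZ)), Z)))
  →6  S(S(S(add(add(SZ, SSSZ), Z))))
  →7  S(S(S(add(S(add(Z, SSSZ)), Z))))
  →8  S(S(S(S(add(add(Z, SSSZ), Z)))))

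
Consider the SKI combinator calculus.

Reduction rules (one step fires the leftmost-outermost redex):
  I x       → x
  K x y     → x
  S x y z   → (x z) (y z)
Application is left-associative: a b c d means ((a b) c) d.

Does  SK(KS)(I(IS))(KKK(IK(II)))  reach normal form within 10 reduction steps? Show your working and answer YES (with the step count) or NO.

  start: SK(KS)(I(IS))(KKK(IK(II)))
  step 1: K(I(IS))(KS(I(IS)))(KKK(IK(II)))
  step 2: I(IS)(KKK(IK(II)))
  step 3: IS(KKK(IK(II)))
  step 4: S(KKK(IK(II)))
  step 5: S(K(IK(II)))
  step 6: S(K(K(II)))
  step 7: S(K(KI))

Answer: YES — reaches normal form S(K(KI)) in 7 ≤ 10 steps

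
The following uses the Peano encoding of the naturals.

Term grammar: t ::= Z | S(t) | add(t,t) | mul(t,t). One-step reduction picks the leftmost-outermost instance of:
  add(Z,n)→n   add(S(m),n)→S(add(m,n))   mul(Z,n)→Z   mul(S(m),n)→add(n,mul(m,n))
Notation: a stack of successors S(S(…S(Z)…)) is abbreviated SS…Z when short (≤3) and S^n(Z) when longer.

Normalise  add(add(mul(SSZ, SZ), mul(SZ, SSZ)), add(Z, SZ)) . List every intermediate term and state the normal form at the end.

Answer: normal form = S^5(Z)  (in 21 steps)

Working:
  start: add(add(mul(SSZ, SZ), mul(SZ, SSZ)), add(Z, SZ))
  step 1: add(add(add(SZ, mul(SZ, SZ)), mul(SZ, SSZ)), add(Z, SZ))
  step 2: add(add(S(add(Z, mul(SZ, SZ))), mul(SZ, SSZ)), add(Z, SZ))
  step 3: add(S(add(add(Z, mul(SZ, SZ)), mul(SZ, SSZ))), add(Z, SZ))
  step 4: S(add(add(add(Z, mul(SZ, SZ)), mul(SZ, SSZ)), add(Z, SZ)))
  step 5: S(add(add(mul(SZ, SZ), mul(SZ, SSZ)), add(Z, SZ)))
  step 6: S(add(add(add(SZ, mul(Z, SZ)), mul(SZ, SSZ)), add(Z, SZ)))
  step 7: S(add(add(S(add(Z, mul(Z, SZ))), mul(SZ, SSZ)), add(Z, SZ)))
  step 8: S(add(S(add(add(Z, mul(Z, SZ)), mul(SZ, SSZ))), add(Z, SZ)))
  step 9: S(S(add(add(add(Z, mul(Z, SZ)), mul(SZ, SSZ)), add(Z, SZ))))
  step 10: S(S(add(add(mul(Z, SZ), mul(SZ, SSZ)), add(Z, SZ))))
  step 11: S(S(add(add(Z, mul(SZ, SSZ)), add(Z, SZ))))
  step 12: S(S(add(mul(SZ, SSZ), add(Z, SZ))))
  step 13: S(S(add(add(SSZ, mul(Z, SSZ)), add(Z, SZ))))
  step 14: S(S(add(S(add(SZ, mul(Z, SSZ))), add(Z, SZ))))
  step 15: S(S(S(add(add(SZ, mul(Z, SSZ)), add(Z, SZ)))))
  step 16: S(S(S(add(S(add(Z, mul(Z, SSZ))), add(Z, SZ)))))
  step 17: S(S(S(S(add(add(Z, mul(Z, SSZ)), add(Z, SZ))))))
  step 18: S(S(S(S(add(mul(Z, SSZ), add(Z, SZ))))))
  step 19: S(S(S(S(add(Z, add(Z, SZ))))))
  step 20: S(S(S(S(add(Z, SZ)))))
  step 21: S^5(Z)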